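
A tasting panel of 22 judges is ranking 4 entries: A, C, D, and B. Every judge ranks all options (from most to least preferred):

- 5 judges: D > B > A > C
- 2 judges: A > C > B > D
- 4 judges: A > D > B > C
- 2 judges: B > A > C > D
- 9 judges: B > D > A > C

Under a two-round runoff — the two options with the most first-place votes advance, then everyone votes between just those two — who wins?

Round 1 first-place votes: A 6, C 0, D 5, B 11.
B and A advance.
Runoff: B is preferred to A by 16 voters; A by 6.
B wins the runoff.

B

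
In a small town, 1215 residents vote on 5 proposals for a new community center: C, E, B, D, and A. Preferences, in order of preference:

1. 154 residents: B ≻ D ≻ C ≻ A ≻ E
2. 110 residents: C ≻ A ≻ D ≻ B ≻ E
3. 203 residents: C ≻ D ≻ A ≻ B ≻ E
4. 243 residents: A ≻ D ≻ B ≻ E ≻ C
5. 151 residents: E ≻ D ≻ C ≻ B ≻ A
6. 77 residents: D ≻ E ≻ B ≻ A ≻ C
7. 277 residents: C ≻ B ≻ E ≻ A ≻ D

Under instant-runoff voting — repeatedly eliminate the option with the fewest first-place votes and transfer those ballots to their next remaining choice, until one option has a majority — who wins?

C

Round 1: C 590, E 151, B 154, D 77, A 243. Eliminate D.
Round 2: C 590, E 228, B 154, A 243. Eliminate B.
Round 3: C 744, E 228, A 243. C has a majority.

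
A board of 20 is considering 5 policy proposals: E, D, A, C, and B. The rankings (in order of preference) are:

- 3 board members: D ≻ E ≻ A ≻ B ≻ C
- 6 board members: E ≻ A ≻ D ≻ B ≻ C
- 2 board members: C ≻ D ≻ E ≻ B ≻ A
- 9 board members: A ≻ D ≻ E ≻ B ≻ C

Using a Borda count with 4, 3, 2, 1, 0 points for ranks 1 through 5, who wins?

E: 3·3 + 6·4 + 2·2 + 9·2 = 55
D: 3·4 + 6·2 + 2·3 + 9·3 = 57
A: 3·2 + 6·3 + 2·0 + 9·4 = 60
C: 3·0 + 6·0 + 2·4 + 9·0 = 8
B: 3·1 + 6·1 + 2·1 + 9·1 = 20
A has the highest Borda score (60).

A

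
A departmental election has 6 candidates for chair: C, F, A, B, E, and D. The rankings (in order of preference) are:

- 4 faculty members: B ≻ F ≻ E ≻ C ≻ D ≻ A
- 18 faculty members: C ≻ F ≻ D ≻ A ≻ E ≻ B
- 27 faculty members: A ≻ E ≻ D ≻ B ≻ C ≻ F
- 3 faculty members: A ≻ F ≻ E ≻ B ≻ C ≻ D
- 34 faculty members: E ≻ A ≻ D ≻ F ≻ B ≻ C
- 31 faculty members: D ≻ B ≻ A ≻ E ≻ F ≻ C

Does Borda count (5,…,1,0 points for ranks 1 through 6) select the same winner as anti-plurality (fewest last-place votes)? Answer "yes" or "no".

no

Borda — scores: C 128, F 199, A 415, B 238, E 379, D 396. Winner: A.
Anti-plurality — last-place votes: C 65, F 27, A 4, B 18, E 0, D 3. Winner: E.
The two methods disagree.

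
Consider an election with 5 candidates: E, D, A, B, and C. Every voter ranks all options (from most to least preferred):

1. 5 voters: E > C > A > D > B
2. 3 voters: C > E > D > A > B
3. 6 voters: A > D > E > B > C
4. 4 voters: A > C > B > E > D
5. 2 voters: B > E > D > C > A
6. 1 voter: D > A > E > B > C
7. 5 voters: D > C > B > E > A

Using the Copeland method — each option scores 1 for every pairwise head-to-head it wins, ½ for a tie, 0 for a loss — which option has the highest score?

E: beats D, A, B, and C → score 4.
D: beats B and C; loses to E and A → score 2.
A: beats D and B; loses to E and C → score 2.
B: loses to E, D, A, and C → score 0.
C: beats A and B; loses to E and D → score 2.
E has the best pairwise record.

E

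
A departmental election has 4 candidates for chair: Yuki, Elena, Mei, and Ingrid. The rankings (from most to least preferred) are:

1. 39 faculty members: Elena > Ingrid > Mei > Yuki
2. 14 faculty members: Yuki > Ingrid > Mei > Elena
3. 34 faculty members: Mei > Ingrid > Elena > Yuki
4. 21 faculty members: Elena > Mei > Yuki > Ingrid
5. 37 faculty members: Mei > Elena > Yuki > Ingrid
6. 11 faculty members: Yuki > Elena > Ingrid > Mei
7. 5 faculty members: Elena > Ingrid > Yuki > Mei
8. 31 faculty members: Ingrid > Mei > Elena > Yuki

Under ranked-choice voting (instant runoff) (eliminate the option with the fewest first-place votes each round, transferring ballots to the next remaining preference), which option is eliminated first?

Round 1: Yuki 25, Elena 65, Mei 71, Ingrid 31. Eliminate Yuki.

Yuki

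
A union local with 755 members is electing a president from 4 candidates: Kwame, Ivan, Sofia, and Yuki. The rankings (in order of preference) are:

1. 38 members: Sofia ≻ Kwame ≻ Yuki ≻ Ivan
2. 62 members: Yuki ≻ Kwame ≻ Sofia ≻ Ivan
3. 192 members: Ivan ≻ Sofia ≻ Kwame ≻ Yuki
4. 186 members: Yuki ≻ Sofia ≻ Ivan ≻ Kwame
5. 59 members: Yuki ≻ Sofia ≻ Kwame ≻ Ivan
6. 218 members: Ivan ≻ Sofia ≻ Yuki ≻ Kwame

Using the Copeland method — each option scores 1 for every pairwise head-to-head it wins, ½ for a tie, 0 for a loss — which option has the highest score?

Kwame: loses to Ivan, Sofia, and Yuki → score 0.
Ivan: beats Kwame, Sofia, and Yuki → score 3.
Sofia: beats Kwame and Yuki; loses to Ivan → score 2.
Yuki: beats Kwame; loses to Ivan and Sofia → score 1.
Ivan has the best pairwise record.

Ivan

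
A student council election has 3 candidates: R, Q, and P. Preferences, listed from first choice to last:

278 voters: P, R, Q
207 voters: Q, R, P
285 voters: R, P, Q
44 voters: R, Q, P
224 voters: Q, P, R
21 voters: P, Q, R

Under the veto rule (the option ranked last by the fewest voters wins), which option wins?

Last-place votes: R 245, Q 563, P 251.
R is ranked last by the fewest voters, so R wins.

R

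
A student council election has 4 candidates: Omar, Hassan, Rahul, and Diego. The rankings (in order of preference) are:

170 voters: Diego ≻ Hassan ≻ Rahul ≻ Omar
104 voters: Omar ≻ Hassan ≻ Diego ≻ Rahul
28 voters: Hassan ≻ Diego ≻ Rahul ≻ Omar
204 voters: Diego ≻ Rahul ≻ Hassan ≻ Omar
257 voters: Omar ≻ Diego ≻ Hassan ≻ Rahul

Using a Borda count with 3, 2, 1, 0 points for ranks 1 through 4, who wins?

Omar: 170·0 + 104·3 + 28·0 + 204·0 + 257·3 = 1083
Hassan: 170·2 + 104·2 + 28·3 + 204·1 + 257·1 = 1093
Rahul: 170·1 + 104·0 + 28·1 + 204·2 + 257·0 = 606
Diego: 170·3 + 104·1 + 28·2 + 204·3 + 257·2 = 1796
Diego has the highest Borda score (1796).

Diego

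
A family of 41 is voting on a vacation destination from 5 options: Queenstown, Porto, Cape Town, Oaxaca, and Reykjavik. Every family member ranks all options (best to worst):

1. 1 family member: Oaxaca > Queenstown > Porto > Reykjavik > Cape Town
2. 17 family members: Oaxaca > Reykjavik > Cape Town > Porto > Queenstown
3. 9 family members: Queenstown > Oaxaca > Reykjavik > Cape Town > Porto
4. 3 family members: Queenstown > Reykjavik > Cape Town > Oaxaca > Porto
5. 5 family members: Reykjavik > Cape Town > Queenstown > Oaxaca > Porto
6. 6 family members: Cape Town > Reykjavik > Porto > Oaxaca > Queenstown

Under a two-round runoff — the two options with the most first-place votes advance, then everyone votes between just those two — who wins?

Oaxaca

Round 1 first-place votes: Queenstown 12, Porto 0, Cape Town 6, Oaxaca 18, Reykjavik 5.
Oaxaca and Queenstown advance.
Runoff: Oaxaca is preferred to Queenstown by 24 voters; Queenstown by 17.
Oaxaca wins the runoff.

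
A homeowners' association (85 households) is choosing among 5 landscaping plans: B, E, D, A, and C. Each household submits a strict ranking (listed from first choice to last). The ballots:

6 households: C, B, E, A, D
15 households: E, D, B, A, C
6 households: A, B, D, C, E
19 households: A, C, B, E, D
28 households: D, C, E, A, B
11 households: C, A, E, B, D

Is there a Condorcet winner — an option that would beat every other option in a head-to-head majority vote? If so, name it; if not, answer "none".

none

Checking pairwise contests:
E beats B 54–31.
C beats E 70–15.
E beats D 51–34.
E beats A 49–36.
D beats C 49–36.
Every option loses at least one head-to-head, so there is no Condorcet winner.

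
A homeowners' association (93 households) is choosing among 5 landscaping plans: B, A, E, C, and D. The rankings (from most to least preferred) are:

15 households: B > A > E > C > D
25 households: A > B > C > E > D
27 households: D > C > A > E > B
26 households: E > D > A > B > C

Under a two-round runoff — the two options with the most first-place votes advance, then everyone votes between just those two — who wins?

Round 1 first-place votes: B 15, A 25, E 26, C 0, D 27.
D and E advance.
Runoff: D is preferred to E by 27 voters; E by 66.
E wins the runoff.

E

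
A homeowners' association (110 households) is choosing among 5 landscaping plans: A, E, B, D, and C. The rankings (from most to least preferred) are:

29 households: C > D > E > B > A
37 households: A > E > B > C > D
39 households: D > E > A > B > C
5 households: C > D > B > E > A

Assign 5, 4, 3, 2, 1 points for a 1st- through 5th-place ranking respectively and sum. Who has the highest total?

A: 29·1 + 37·5 + 39·3 + 5·1 = 336
E: 29·3 + 37·4 + 39·4 + 5·2 = 401
B: 29·2 + 37·3 + 39·2 + 5·3 = 262
D: 29·4 + 37·1 + 39·5 + 5·4 = 368
C: 29·5 + 37·2 + 39·1 + 5·5 = 283
E has the highest Borda score (401).

E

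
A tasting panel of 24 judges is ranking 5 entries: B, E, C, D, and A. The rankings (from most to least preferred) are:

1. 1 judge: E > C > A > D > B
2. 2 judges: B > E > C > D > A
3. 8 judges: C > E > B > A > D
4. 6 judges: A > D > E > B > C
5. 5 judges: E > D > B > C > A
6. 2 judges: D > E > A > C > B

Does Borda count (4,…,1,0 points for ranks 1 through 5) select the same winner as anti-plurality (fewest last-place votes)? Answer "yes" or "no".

yes

Borda — scores: B 40, E 72, C 46, D 44, A 38. Winner: E.
Anti-plurality — last-place votes: B 3, E 0, C 6, D 8, A 7. Winner: E.
The two methods agree.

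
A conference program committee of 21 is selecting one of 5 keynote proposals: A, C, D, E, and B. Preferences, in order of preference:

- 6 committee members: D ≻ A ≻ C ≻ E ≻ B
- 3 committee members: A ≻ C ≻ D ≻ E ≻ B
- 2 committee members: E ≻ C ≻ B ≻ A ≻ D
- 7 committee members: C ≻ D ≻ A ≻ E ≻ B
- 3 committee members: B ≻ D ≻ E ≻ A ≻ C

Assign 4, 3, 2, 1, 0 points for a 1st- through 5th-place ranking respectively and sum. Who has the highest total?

A: 6·3 + 3·4 + 2·1 + 7·2 + 3·1 = 49
C: 6·2 + 3·3 + 2·3 + 7·4 + 3·0 = 55
D: 6·4 + 3·2 + 2·0 + 7·3 + 3·3 = 60
E: 6·1 + 3·1 + 2·4 + 7·1 + 3·2 = 30
B: 6·0 + 3·0 + 2·2 + 7·0 + 3·4 = 16
D has the highest Borda score (60).

D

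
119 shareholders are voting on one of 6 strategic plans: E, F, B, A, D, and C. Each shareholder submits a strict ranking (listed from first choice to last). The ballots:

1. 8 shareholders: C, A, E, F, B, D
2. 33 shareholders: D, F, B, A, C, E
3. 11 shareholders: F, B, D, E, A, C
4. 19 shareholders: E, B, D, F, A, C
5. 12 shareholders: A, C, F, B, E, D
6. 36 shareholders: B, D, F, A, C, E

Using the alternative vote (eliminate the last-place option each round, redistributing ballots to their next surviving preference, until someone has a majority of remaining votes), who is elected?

Round 1: E 19, F 11, B 36, A 12, D 33, C 8. Eliminate C.
Round 2: E 19, F 11, B 36, A 20, D 33. Eliminate F.
Round 3: E 19, B 47, A 20, D 33. Eliminate E.
Round 4: B 66, A 20, D 33. B has a majority.

B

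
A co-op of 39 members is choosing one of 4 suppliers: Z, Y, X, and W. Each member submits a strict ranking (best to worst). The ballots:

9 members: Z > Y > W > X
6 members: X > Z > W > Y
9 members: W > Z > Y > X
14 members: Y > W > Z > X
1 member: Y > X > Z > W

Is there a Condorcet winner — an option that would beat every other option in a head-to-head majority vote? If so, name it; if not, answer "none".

Checking pairwise contests:
W beats Z 23–16.
Z beats Y 24–15.
Z beats X 32–7.
Y beats W 24–15.
Every option loses at least one head-to-head, so there is no Condorcet winner.

none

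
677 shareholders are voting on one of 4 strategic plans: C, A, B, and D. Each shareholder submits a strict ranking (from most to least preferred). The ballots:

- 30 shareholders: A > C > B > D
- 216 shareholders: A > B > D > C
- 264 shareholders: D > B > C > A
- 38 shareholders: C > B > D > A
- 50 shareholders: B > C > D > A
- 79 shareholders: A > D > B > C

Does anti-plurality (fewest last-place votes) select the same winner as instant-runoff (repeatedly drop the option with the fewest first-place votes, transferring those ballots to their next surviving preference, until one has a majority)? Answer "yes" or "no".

no

Anti-plurality — last-place votes: C 295, A 352, B 0, D 30. Winner: B.
Instant-runoff — R1 C 38, A 325, B 50, D 264 (C out); R2 A 325, B 88, D 264 (B out); R3 A 325, D 352 (D winner). Winner: D.
The two methods disagree.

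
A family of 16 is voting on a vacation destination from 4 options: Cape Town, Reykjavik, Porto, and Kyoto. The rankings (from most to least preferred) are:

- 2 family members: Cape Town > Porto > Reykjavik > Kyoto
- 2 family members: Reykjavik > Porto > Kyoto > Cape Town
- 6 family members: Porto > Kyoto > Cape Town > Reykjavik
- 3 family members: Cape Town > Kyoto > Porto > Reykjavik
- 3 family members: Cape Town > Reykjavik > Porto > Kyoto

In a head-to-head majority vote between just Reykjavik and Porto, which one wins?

Porto

Voters preferring Reykjavik to Porto: 5; preferring Porto to Reykjavik: 11.
Porto wins the head-to-head.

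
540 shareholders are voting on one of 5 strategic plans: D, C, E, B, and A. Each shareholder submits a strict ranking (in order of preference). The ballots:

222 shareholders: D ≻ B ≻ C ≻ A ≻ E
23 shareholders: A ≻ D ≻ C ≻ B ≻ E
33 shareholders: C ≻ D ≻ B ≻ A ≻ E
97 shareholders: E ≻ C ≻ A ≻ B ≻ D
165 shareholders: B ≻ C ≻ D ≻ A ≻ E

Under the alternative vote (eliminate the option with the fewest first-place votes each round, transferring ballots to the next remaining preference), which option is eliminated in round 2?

C

Round 1: D 222, C 33, E 97, B 165, A 23. Eliminate A.
Round 2: D 245, C 33, E 97, B 165. Eliminate C.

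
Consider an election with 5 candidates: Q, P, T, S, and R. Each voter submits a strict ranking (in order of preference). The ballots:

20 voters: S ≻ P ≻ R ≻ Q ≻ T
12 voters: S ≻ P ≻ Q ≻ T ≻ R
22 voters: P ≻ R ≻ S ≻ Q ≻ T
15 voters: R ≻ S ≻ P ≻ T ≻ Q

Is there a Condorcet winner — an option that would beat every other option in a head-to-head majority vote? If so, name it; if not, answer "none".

Checking pairwise contests:
P beats Q 69–0.
S beats P 47–22.
Q beats T 54–15.
R beats S 37–32.
P beats R 54–15.
Every option loses at least one head-to-head, so there is no Condorcet winner.

none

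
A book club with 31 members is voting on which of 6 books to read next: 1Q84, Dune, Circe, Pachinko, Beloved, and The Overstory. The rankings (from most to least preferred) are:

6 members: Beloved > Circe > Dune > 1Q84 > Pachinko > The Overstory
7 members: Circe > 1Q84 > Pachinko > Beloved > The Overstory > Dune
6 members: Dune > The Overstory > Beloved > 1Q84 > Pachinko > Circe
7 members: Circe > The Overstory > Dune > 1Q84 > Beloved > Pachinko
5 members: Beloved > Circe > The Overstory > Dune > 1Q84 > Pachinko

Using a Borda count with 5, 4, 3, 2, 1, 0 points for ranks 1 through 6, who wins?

Circe

1Q84: 6·2 + 7·4 + 6·2 + 7·2 + 5·1 = 71
Dune: 6·3 + 7·0 + 6·5 + 7·3 + 5·2 = 79
Circe: 6·4 + 7·5 + 6·0 + 7·5 + 5·4 = 114
Pachinko: 6·1 + 7·3 + 6·1 + 7·0 + 5·0 = 33
Beloved: 6·5 + 7·2 + 6·3 + 7·1 + 5·5 = 94
The Overstory: 6·0 + 7·1 + 6·4 + 7·4 + 5·3 = 74
Circe has the highest Borda score (114).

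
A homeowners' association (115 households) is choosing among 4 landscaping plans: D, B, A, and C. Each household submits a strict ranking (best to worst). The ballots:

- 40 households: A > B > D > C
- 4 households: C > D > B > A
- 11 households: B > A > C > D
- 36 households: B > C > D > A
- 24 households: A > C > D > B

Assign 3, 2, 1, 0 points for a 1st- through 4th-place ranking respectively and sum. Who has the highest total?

D: 40·1 + 4·2 + 11·0 + 36·1 + 24·1 = 108
B: 40·2 + 4·1 + 11·3 + 36·3 + 24·0 = 225
A: 40·3 + 4·0 + 11·2 + 36·0 + 24·3 = 214
C: 40·0 + 4·3 + 11·1 + 36·2 + 24·2 = 143
B has the highest Borda score (225).

B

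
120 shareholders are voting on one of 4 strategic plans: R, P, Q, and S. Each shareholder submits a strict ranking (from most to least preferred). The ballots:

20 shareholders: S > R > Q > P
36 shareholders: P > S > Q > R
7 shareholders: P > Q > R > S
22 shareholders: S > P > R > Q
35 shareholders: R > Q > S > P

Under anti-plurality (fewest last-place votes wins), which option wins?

Last-place votes: R 36, P 55, Q 22, S 7.
S is ranked last by the fewest voters, so S wins.

S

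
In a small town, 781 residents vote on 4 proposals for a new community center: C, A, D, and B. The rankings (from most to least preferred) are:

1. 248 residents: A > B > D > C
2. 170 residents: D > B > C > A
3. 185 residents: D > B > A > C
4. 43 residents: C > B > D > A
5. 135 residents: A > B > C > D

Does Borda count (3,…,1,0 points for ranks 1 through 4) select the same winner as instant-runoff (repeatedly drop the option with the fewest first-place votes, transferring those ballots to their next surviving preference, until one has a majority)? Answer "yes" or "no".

no

Borda — scores: C 434, A 1334, D 1356, B 1562. Winner: B.
Instant-runoff — R1 C 43, A 383, D 355, B 0 (B out); R2 C 43, A 383, D 355 (C out); R3 A 383, D 398 (D winner). Winner: D.
The two methods disagree.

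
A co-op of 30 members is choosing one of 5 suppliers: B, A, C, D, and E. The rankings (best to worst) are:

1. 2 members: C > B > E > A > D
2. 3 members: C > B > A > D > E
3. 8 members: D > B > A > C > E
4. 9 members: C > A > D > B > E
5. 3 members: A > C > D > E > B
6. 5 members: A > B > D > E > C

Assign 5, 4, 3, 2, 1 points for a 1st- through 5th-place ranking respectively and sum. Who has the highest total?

B: 2·4 + 3·4 + 8·4 + 9·2 + 3·1 + 5·4 = 93
A: 2·2 + 3·3 + 8·3 + 9·4 + 3·5 + 5·5 = 113
C: 2·5 + 3·5 + 8·2 + 9·5 + 3·4 + 5·1 = 103
D: 2·1 + 3·2 + 8·5 + 9·3 + 3·3 + 5·3 = 99
E: 2·3 + 3·1 + 8·1 + 9·1 + 3·2 + 5·2 = 42
A has the highest Borda score (113).

A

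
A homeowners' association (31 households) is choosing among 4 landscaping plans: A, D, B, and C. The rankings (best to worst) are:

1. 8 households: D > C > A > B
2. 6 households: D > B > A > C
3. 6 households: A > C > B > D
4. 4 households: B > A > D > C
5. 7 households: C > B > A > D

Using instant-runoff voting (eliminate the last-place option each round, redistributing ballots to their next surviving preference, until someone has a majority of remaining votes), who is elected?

Round 1: A 6, D 14, B 4, C 7. Eliminate B.
Round 2: A 10, D 14, C 7. Eliminate C.
Round 3: A 17, D 14. A has a majority.

A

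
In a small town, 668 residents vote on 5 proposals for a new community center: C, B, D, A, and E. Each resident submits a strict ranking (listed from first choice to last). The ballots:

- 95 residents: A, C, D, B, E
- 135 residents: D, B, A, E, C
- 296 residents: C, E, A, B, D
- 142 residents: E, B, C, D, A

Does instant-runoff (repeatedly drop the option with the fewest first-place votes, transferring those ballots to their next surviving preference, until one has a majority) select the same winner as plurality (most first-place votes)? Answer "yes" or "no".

Instant-runoff — R1 C 296, B 0, D 135, A 95, E 142 (B out); R2 C 296, D 135, A 95, E 142 (A out); R3 C 391, D 135, E 142 (C winner). Winner: C.
Plurality — first-place votes: C 296, B 0, D 135, A 95, E 142. Winner: C.
The two methods agree.

yes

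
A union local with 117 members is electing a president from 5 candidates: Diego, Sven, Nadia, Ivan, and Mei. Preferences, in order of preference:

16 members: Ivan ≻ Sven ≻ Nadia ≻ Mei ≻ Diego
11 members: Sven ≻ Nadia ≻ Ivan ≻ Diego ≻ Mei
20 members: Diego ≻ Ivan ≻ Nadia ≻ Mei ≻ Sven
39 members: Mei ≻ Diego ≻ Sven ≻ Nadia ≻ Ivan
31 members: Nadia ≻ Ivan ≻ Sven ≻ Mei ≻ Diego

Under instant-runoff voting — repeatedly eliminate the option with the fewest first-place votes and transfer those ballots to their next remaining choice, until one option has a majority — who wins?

Round 1: Diego 20, Sven 11, Nadia 31, Ivan 16, Mei 39. Eliminate Sven.
Round 2: Diego 20, Nadia 42, Ivan 16, Mei 39. Eliminate Ivan.
Round 3: Diego 20, Nadia 58, Mei 39. Eliminate Diego.
Round 4: Nadia 78, Mei 39. Nadia has a majority.

Nadia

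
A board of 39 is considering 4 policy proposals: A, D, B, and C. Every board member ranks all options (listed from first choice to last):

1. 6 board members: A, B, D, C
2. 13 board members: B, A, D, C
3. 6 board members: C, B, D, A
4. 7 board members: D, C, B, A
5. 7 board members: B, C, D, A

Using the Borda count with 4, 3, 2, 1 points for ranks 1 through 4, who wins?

B

A: 6·4 + 13·3 + 6·1 + 7·1 + 7·1 = 83
D: 6·2 + 13·2 + 6·2 + 7·4 + 7·2 = 92
B: 6·3 + 13·4 + 6·3 + 7·2 + 7·4 = 130
C: 6·1 + 13·1 + 6·4 + 7·3 + 7·3 = 85
B has the highest Borda score (130).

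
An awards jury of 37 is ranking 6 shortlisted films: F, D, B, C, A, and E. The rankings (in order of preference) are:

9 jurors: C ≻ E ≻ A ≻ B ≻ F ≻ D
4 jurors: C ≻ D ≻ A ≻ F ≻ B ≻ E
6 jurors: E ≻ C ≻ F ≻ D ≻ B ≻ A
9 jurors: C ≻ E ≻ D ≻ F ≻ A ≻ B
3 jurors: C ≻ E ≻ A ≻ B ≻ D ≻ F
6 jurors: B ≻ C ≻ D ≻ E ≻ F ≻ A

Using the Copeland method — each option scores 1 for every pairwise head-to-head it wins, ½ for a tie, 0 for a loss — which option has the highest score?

F: beats B and A; loses to D, C, and E → score 2.
D: beats F, B, and A; loses to C and E → score 3.
B: loses to F, D, C, A, and E → score 0.
C: beats F, D, B, A, and E → score 5.
A: beats B; loses to F, D, C, and E → score 1.
E: beats F, D, B, and A; loses to C → score 4.
C has the best pairwise record.

C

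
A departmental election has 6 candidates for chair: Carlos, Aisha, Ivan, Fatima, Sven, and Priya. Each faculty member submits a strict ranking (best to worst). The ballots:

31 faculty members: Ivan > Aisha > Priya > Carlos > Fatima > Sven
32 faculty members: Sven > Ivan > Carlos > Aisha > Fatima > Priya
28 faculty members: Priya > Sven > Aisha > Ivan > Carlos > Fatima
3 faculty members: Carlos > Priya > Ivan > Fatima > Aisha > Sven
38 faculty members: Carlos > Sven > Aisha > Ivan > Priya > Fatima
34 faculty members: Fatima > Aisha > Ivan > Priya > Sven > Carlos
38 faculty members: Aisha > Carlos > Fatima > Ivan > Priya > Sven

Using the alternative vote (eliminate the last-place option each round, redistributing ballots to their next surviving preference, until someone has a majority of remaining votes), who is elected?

Aisha

Round 1: Carlos 41, Aisha 38, Ivan 31, Fatima 34, Sven 32, Priya 28. Eliminate Priya.
Round 2: Carlos 41, Aisha 38, Ivan 31, Fatima 34, Sven 60. Eliminate Ivan.
Round 3: Carlos 41, Aisha 69, Fatima 34, Sven 60. Eliminate Fatima.
Round 4: Carlos 41, Aisha 103, Sven 60. Aisha has a majority.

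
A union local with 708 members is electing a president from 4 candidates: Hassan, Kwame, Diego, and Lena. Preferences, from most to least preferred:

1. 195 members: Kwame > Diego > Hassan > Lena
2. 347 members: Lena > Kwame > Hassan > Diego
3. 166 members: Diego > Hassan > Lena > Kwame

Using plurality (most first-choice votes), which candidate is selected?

Lena

First-place votes: Hassan 0, Kwame 195, Diego 166, Lena 347.
Lena has the most first-place votes.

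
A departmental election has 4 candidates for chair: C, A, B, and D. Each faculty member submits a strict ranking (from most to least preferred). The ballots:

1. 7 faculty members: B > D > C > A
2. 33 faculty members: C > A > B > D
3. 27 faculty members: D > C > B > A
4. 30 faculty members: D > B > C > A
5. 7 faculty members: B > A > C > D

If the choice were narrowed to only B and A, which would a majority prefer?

B

Voters preferring B to A: 71; preferring A to B: 33.
B wins the head-to-head.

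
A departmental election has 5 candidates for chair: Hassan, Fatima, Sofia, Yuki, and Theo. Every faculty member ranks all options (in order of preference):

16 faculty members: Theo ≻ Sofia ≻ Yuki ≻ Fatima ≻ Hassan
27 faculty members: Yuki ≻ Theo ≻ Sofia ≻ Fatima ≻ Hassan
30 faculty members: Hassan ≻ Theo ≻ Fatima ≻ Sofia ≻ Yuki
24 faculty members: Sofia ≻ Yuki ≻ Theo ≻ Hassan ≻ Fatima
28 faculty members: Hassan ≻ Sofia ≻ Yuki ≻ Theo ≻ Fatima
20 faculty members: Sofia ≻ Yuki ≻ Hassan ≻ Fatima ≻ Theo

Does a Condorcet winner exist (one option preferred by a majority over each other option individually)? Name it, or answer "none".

none

Checking pairwise contests:
Sofia beats Hassan 87–58.
Hassan beats Fatima 102–43.
Theo beats Sofia 73–72.
Sofia beats Yuki 118–27.
Hassan beats Theo 78–67.
Every option loses at least one head-to-head, so there is no Condorcet winner.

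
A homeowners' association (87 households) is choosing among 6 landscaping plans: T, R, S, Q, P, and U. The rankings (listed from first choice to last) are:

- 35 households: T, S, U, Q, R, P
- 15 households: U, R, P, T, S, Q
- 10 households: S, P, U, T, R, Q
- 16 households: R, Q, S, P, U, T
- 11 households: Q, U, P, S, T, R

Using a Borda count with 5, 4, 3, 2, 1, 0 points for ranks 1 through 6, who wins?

T: 35·5 + 15·2 + 10·2 + 16·0 + 11·1 = 236
R: 35·1 + 15·4 + 10·1 + 16·5 + 11·0 = 185
S: 35·4 + 15·1 + 10·5 + 16·3 + 11·2 = 275
Q: 35·2 + 15·0 + 10·0 + 16·4 + 11·5 = 189
P: 35·0 + 15·3 + 10·4 + 16·2 + 11·3 = 150
U: 35·3 + 15·5 + 10·3 + 16·1 + 11·4 = 270
S has the highest Borda score (275).

S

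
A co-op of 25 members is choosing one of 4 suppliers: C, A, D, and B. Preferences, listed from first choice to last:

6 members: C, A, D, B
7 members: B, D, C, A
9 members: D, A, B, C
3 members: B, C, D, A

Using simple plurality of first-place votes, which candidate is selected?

B

First-place votes: C 6, A 0, D 9, B 10.
B has the most first-place votes.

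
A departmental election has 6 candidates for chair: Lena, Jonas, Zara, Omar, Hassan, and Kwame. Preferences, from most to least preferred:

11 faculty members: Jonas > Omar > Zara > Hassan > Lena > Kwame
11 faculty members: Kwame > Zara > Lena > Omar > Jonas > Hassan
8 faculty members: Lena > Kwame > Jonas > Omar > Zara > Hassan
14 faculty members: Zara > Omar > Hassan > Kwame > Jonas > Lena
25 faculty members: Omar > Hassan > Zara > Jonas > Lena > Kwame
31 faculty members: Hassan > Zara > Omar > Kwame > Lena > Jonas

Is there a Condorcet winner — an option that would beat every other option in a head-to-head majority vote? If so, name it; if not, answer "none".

none

Checking pairwise contests:
Zara beats Lena 92–8.
Zara beats Jonas 81–19.
Hassan beats Zara 56–44.
Zara beats Omar 56–44.
Omar beats Hassan 69–31.
Zara beats Kwame 81–19.
Every option loses at least one head-to-head, so there is no Condorcet winner.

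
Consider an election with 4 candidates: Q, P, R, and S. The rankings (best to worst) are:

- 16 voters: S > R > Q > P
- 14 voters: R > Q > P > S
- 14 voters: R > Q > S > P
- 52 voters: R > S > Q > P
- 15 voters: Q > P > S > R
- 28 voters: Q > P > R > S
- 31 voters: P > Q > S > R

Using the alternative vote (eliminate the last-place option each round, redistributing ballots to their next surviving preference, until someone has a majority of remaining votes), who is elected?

Round 1: Q 43, P 31, R 80, S 16. Eliminate S.
Round 2: Q 43, P 31, R 96. R has a majority.

R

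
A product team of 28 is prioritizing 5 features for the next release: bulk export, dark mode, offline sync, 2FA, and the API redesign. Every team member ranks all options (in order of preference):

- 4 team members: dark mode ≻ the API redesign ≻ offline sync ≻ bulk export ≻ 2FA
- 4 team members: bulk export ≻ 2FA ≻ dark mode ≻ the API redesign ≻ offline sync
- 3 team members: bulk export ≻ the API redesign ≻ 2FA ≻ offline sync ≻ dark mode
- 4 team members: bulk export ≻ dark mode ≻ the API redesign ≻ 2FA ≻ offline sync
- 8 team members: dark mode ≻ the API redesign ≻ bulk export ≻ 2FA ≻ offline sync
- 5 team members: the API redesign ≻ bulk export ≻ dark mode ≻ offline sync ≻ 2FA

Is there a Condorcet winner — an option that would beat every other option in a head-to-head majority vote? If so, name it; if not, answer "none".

Checking pairwise contests:
the API redesign beats bulk export 17–11.
bulk export beats dark mode 16–12.
bulk export beats offline sync 24–4.
bulk export beats 2FA 28–0.
dark mode beats the API redesign 20–8.
Every option loses at least one head-to-head, so there is no Condorcet winner.

none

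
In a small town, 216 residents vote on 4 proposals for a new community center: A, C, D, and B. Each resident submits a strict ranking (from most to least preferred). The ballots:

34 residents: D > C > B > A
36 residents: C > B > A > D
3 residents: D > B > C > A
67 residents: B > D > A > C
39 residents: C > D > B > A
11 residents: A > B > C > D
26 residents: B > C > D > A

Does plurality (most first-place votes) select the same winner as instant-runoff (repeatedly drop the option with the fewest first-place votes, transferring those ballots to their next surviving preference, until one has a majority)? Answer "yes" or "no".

no

Plurality — first-place votes: A 11, C 75, D 37, B 93. Winner: B.
Instant-runoff — R1 A 11, C 75, D 37, B 93 (A out); R2 C 75, D 37, B 104 (D out); R3 C 109, B 107 (C winner). Winner: C.
The two methods disagree.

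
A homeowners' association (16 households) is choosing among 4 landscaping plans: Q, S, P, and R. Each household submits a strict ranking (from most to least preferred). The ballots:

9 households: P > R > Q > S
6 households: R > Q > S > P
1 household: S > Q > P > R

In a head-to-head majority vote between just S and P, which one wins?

Voters preferring S to P: 7; preferring P to S: 9.
P wins the head-to-head.

P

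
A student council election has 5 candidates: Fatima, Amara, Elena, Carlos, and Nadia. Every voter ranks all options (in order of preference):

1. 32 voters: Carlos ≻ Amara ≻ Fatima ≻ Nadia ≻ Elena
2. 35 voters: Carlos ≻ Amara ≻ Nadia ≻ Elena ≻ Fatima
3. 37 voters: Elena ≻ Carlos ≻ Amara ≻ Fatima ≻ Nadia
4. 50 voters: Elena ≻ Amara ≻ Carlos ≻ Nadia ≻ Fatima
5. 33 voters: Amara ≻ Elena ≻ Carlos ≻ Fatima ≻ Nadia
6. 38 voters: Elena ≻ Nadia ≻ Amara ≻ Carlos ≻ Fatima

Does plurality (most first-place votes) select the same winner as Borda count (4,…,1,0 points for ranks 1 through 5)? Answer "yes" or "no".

yes

Plurality — first-place votes: Fatima 0, Amara 33, Elena 125, Carlos 67, Nadia 0. Winner: Elena.
Borda — scores: Fatima 134, Amara 633, Elena 634, Carlos 583, Nadia 266. Winner: Elena.
The two methods agree.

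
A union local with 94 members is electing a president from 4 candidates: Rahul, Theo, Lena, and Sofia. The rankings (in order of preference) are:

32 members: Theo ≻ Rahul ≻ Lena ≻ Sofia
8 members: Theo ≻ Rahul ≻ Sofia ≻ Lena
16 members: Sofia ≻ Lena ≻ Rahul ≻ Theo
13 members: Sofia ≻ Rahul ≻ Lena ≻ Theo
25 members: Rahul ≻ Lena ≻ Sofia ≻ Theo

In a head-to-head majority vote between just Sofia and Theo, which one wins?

Sofia

Voters preferring Sofia to Theo: 54; preferring Theo to Sofia: 40.
Sofia wins the head-to-head.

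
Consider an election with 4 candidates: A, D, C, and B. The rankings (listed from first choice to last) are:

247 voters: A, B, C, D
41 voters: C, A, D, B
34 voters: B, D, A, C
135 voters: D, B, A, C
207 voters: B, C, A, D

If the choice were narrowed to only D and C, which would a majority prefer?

Voters preferring D to C: 169; preferring C to D: 495.
C wins the head-to-head.

C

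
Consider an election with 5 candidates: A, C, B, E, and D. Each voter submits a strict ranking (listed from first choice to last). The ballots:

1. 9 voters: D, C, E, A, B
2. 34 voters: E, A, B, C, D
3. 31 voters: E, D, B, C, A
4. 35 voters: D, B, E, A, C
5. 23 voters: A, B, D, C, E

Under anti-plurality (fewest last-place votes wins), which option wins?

Last-place votes: A 31, C 35, B 9, E 23, D 34.
B is ranked last by the fewest voters, so B wins.

B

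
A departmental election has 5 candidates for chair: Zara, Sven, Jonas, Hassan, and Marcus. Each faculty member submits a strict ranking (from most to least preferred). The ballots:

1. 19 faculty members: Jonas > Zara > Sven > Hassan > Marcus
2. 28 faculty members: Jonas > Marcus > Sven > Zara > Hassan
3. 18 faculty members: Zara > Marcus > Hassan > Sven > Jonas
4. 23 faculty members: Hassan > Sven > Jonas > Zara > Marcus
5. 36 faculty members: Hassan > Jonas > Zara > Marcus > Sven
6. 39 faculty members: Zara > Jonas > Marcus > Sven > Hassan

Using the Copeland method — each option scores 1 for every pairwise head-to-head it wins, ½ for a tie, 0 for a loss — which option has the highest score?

Zara: beats Sven, Hassan, and Marcus; loses to Jonas → score 3.
Sven: beats Hassan; loses to Zara, Jonas, and Marcus → score 1.
Jonas: beats Zara, Sven, Hassan, and Marcus → score 4.
Hassan: loses to Zara, Sven, Jonas, and Marcus → score 0.
Marcus: beats Sven and Hassan; loses to Zara and Jonas → score 2.
Jonas has the best pairwise record.

Jonas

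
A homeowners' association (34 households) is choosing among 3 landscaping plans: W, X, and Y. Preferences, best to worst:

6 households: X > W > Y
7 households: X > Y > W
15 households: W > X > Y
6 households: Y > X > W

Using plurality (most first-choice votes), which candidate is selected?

First-place votes: W 15, X 13, Y 6.
W has the most first-place votes.

W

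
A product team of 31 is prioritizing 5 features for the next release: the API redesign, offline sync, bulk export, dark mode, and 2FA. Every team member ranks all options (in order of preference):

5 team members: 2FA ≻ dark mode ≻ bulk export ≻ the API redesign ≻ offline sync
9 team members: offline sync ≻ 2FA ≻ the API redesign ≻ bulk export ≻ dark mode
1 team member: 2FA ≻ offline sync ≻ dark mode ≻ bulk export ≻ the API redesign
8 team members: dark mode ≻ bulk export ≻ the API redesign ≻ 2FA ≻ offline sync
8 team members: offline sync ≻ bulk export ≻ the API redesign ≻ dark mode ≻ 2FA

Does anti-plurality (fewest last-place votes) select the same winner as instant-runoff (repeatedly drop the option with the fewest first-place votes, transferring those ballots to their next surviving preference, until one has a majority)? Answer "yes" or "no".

Anti-plurality — last-place votes: the API redesign 1, offline sync 13, bulk export 0, dark mode 9, 2FA 8. Winner: bulk export.
Instant-runoff — R1 the API redesign 0, offline sync 17, bulk export 0, dark mode 8, 2FA 6 (offline sync winner). Winner: offline sync.
The two methods disagree.

no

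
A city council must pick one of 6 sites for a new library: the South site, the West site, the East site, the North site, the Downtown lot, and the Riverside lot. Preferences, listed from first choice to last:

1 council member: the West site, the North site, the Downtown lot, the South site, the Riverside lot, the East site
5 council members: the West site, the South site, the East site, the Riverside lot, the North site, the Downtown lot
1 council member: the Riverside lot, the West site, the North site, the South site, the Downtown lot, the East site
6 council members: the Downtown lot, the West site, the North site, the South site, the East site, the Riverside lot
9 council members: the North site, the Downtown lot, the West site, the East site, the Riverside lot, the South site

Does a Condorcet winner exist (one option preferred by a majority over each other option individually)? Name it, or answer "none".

Checking pairwise contests:
the West site beats the South site 22–0.
the Downtown lot beats the West site 15–7.
the South site beats the East site 13–9.
the West site beats the North site 13–9.
the North site beats the Downtown lot 16–6.
the South site beats the Riverside lot 12–10.
Every option loses at least one head-to-head, so there is no Condorcet winner.

none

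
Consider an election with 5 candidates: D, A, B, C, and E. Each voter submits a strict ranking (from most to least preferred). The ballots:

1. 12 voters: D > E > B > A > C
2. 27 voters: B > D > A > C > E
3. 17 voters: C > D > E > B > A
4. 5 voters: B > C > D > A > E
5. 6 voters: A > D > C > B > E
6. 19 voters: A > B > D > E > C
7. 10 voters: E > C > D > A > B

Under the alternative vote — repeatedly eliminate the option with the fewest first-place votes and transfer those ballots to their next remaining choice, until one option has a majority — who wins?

B

Round 1: D 12, A 25, B 32, C 17, E 10. Eliminate E.
Round 2: D 12, A 25, B 32, C 27. Eliminate D.
Round 3: A 25, B 44, C 27. Eliminate A.
Round 4: B 63, C 33. B has a majority.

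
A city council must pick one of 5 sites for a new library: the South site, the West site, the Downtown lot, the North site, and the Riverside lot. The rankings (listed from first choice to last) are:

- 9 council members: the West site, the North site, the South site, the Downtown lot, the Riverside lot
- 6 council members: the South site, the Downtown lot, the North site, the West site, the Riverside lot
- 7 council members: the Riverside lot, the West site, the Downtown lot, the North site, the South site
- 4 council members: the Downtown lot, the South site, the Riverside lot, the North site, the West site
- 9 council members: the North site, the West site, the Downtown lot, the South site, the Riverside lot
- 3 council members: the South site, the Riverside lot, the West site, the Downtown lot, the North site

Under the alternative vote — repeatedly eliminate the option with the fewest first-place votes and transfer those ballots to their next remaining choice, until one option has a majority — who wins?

Round 1: the South site 9, the West site 9, the Downtown lot 4, the North site 9, the Riverside lot 7. Eliminate the Downtown lot.
Round 2: the South site 13, the West site 9, the North site 9, the Riverside lot 7. Eliminate the Riverside lot.
Round 3: the South site 13, the West site 16, the North site 9. Eliminate the North site.
Round 4: the South site 13, the West site 25. The West site has a majority.

the West site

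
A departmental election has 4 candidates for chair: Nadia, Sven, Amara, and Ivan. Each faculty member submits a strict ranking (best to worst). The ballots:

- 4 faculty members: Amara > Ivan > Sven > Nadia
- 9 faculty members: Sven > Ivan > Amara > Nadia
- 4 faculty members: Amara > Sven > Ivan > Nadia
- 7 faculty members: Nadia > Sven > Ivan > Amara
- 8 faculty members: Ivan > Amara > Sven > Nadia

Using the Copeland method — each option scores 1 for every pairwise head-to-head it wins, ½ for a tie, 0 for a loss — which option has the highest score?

Nadia: loses to Sven, Amara, and Ivan → score 0.
Sven: beats Nadia and Ivan; ties Amara → score 2.5.
Amara: beats Nadia; ties Sven; loses to Ivan → score 1.5.
Ivan: beats Nadia and Amara; loses to Sven → score 2.
Sven has the best pairwise record.

Sven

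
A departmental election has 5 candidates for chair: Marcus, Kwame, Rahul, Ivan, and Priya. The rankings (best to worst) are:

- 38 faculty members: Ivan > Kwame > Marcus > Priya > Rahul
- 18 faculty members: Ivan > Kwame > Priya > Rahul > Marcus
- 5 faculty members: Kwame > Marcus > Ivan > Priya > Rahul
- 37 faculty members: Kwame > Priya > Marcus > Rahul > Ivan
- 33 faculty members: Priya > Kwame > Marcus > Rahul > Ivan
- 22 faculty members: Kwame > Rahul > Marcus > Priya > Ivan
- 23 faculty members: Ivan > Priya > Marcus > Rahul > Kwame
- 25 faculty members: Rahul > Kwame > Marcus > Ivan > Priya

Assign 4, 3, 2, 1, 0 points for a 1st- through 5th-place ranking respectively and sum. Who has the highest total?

Kwame

Marcus: 38·2 + 18·0 + 5·3 + 37·2 + 33·2 + 22·2 + 23·2 + 25·2 = 371
Kwame: 38·3 + 18·3 + 5·4 + 37·4 + 33·3 + 22·4 + 23·0 + 25·3 = 598
Rahul: 38·0 + 18·1 + 5·0 + 37·1 + 33·1 + 22·3 + 23·1 + 25·4 = 277
Ivan: 38·4 + 18·4 + 5·2 + 37·0 + 33·0 + 22·0 + 23·4 + 25·1 = 351
Priya: 38·1 + 18·2 + 5·1 + 37·3 + 33·4 + 22·1 + 23·3 + 25·0 = 413
Kwame has the highest Borda score (598).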